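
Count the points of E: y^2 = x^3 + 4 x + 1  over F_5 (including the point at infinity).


For each x in F_5, count y with y^2 = x^3 + 4 x + 1 mod 5:
  x = 0: RHS = 1, y in [1, 4]  -> 2 point(s)
  x = 1: RHS = 1, y in [1, 4]  -> 2 point(s)
  x = 3: RHS = 0, y in [0]  -> 1 point(s)
  x = 4: RHS = 1, y in [1, 4]  -> 2 point(s)
Affine points: 7. Add the point at infinity: total = 8.

#E(F_5) = 8


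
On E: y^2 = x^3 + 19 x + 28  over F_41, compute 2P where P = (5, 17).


Doubling: s = (3 x1^2 + a) / (2 y1)
s = (3*5^2 + 19) / (2*17) mod 41 = 10
x3 = s^2 - 2 x1 mod 41 = 10^2 - 2*5 = 8
y3 = s (x1 - x3) - y1 mod 41 = 10 * (5 - 8) - 17 = 35

2P = (8, 35)


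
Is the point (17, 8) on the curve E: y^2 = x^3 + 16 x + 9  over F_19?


Check whether y^2 = x^3 + 16 x + 9 (mod 19) for (x, y) = (17, 8).
LHS: y^2 = 8^2 mod 19 = 7
RHS: x^3 + 16 x + 9 = 17^3 + 16*17 + 9 mod 19 = 7
LHS = RHS

Yes, on the curve


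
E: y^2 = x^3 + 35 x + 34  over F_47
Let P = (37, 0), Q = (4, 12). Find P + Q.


P != Q, so use the chord formula.
s = (y2 - y1) / (x2 - x1) = (12) / (14) mod 47 = 21
x3 = s^2 - x1 - x2 mod 47 = 21^2 - 37 - 4 = 24
y3 = s (x1 - x3) - y1 mod 47 = 21 * (37 - 24) - 0 = 38

P + Q = (24, 38)


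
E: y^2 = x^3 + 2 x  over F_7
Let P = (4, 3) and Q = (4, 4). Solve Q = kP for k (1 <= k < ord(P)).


Enumerate multiples of P until we hit Q = (4, 4):
  1P = (4, 3)
  2P = (0, 0)
  3P = (4, 4)
Match found at i = 3.

k = 3


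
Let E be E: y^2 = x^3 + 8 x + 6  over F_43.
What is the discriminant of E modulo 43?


4 a^3 + 27 b^2 = 4*8^3 + 27*6^2 = 2048 + 972 = 3020
Delta = -16 * (3020) = -48320
Delta mod 43 = 12

Delta = 12 (mod 43)


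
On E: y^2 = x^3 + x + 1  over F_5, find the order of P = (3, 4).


Compute successive multiples of P until we hit O:
  1P = (3, 4)
  2P = (0, 4)
  3P = (2, 1)
  4P = (4, 3)
  5P = (4, 2)
  6P = (2, 4)
  7P = (0, 1)
  8P = (3, 1)
  ... (continuing to 9P)
  9P = O

ord(P) = 9


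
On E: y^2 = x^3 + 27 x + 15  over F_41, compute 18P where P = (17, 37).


k = 18 = 10010_2 (binary, LSB first: 01001)
Double-and-add from P = (17, 37):
  bit 0 = 0: acc unchanged = O
  bit 1 = 1: acc = O + (8, 13) = (8, 13)
  bit 2 = 0: acc unchanged = (8, 13)
  bit 3 = 0: acc unchanged = (8, 13)
  bit 4 = 1: acc = (8, 13) + (1, 24) = (1, 17)

18P = (1, 17)


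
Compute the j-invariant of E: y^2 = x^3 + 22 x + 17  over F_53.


Delta = -16(4 a^3 + 27 b^2) mod 53 = 22
-1728 * (4 a)^3 = -1728 * (4*22)^3 mod 53 = 11
j = 11 * 22^(-1) mod 53 = 27

j = 27 (mod 53)


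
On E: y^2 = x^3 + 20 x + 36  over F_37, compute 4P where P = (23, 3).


k = 4 = 100_2 (binary, LSB first: 001)
Double-and-add from P = (23, 3):
  bit 0 = 0: acc unchanged = O
  bit 1 = 0: acc unchanged = O
  bit 2 = 1: acc = O + (24, 24) = (24, 24)

4P = (24, 24)


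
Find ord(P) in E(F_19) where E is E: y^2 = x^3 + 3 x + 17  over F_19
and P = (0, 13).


Compute successive multiples of P until we hit O:
  1P = (0, 13)
  2P = (6, 17)
  3P = (5, 9)
  4P = (4, 13)
  5P = (15, 6)
  6P = (13, 7)
  7P = (7, 18)
  8P = (16, 0)
  ... (continuing to 16P)
  16P = O

ord(P) = 16


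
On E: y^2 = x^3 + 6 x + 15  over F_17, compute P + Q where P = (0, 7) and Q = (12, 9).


P != Q, so use the chord formula.
s = (y2 - y1) / (x2 - x1) = (2) / (12) mod 17 = 3
x3 = s^2 - x1 - x2 mod 17 = 3^2 - 0 - 12 = 14
y3 = s (x1 - x3) - y1 mod 17 = 3 * (0 - 14) - 7 = 2

P + Q = (14, 2)


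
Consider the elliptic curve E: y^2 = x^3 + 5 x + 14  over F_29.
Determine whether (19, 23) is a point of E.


Check whether y^2 = x^3 + 5 x + 14 (mod 29) for (x, y) = (19, 23).
LHS: y^2 = 23^2 mod 29 = 7
RHS: x^3 + 5 x + 14 = 19^3 + 5*19 + 14 mod 29 = 8
LHS != RHS

No, not on the curve


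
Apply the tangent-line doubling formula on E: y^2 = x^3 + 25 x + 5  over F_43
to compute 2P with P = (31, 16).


Doubling: s = (3 x1^2 + a) / (2 y1)
s = (3*31^2 + 25) / (2*16) mod 43 = 21
x3 = s^2 - 2 x1 mod 43 = 21^2 - 2*31 = 35
y3 = s (x1 - x3) - y1 mod 43 = 21 * (31 - 35) - 16 = 29

2P = (35, 29)


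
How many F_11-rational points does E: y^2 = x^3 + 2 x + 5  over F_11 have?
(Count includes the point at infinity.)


For each x in F_11, count y with y^2 = x^3 + 2 x + 5 mod 11:
  x = 0: RHS = 5, y in [4, 7]  -> 2 point(s)
  x = 3: RHS = 5, y in [4, 7]  -> 2 point(s)
  x = 4: RHS = 0, y in [0]  -> 1 point(s)
  x = 8: RHS = 5, y in [4, 7]  -> 2 point(s)
  x = 9: RHS = 4, y in [2, 9]  -> 2 point(s)
Affine points: 9. Add the point at infinity: total = 10.

#E(F_11) = 10


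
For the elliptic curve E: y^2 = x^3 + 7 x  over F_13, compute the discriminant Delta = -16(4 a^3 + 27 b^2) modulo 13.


4 a^3 + 27 b^2 = 4*7^3 + 27*0^2 = 1372 + 0 = 1372
Delta = -16 * (1372) = -21952
Delta mod 13 = 5

Delta = 5 (mod 13)


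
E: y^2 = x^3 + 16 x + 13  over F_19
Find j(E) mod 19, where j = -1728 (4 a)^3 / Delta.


Delta = -16(4 a^3 + 27 b^2) mod 19 = 8
-1728 * (4 a)^3 = -1728 * (4*16)^3 mod 19 = 1
j = 1 * 8^(-1) mod 19 = 12

j = 12 (mod 19)


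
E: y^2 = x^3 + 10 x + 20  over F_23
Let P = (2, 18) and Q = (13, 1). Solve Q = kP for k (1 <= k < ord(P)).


Enumerate multiples of P until we hit Q = (13, 1):
  1P = (2, 18)
  2P = (22, 3)
  3P = (1, 10)
  4P = (15, 16)
  5P = (18, 11)
  6P = (4, 3)
  7P = (10, 19)
  8P = (20, 20)
  9P = (3, 10)
  10P = (13, 1)
Match found at i = 10.

k = 10


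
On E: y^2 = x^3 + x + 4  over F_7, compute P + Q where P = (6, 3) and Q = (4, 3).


P != Q, so use the chord formula.
s = (y2 - y1) / (x2 - x1) = (0) / (5) mod 7 = 0
x3 = s^2 - x1 - x2 mod 7 = 0^2 - 6 - 4 = 4
y3 = s (x1 - x3) - y1 mod 7 = 0 * (6 - 4) - 3 = 4

P + Q = (4, 4)


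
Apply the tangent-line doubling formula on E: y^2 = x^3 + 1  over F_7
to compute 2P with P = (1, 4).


Doubling: s = (3 x1^2 + a) / (2 y1)
s = (3*1^2 + 0) / (2*4) mod 7 = 3
x3 = s^2 - 2 x1 mod 7 = 3^2 - 2*1 = 0
y3 = s (x1 - x3) - y1 mod 7 = 3 * (1 - 0) - 4 = 6

2P = (0, 6)


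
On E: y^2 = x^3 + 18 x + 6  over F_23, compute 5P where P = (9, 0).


k = 5 = 101_2 (binary, LSB first: 101)
Double-and-add from P = (9, 0):
  bit 0 = 1: acc = O + (9, 0) = (9, 0)
  bit 1 = 0: acc unchanged = (9, 0)
  bit 2 = 1: acc = (9, 0) + O = (9, 0)

5P = (9, 0)


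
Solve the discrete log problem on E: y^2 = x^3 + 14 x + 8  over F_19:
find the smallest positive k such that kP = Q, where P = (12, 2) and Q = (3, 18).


Enumerate multiples of P until we hit Q = (3, 18):
  1P = (12, 2)
  2P = (6, 2)
  3P = (1, 17)
  4P = (11, 7)
  5P = (2, 5)
  6P = (3, 1)
  7P = (8, 9)
  8P = (8, 10)
  9P = (3, 18)
Match found at i = 9.

k = 9


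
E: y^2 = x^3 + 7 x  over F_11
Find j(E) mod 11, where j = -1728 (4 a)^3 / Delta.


Delta = -16(4 a^3 + 27 b^2) mod 11 = 4
-1728 * (4 a)^3 = -1728 * (4*7)^3 mod 11 = 4
j = 4 * 4^(-1) mod 11 = 1

j = 1 (mod 11)


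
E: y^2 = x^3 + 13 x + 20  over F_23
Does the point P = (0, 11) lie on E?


Check whether y^2 = x^3 + 13 x + 20 (mod 23) for (x, y) = (0, 11).
LHS: y^2 = 11^2 mod 23 = 6
RHS: x^3 + 13 x + 20 = 0^3 + 13*0 + 20 mod 23 = 20
LHS != RHS

No, not on the curve


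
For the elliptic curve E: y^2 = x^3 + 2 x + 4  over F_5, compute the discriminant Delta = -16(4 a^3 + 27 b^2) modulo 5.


4 a^3 + 27 b^2 = 4*2^3 + 27*4^2 = 32 + 432 = 464
Delta = -16 * (464) = -7424
Delta mod 5 = 1

Delta = 1 (mod 5)


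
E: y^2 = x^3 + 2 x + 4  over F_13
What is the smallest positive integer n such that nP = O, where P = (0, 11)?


Compute successive multiples of P until we hit O:
  1P = (0, 11)
  2P = (10, 7)
  3P = (12, 12)
  4P = (2, 4)
  5P = (7, 7)
  6P = (5, 3)
  7P = (9, 6)
  8P = (8, 5)
  ... (continuing to 17P)
  17P = O

ord(P) = 17


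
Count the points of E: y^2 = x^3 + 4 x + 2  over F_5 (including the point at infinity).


For each x in F_5, count y with y^2 = x^3 + 4 x + 2 mod 5:
  x = 3: RHS = 1, y in [1, 4]  -> 2 point(s)
Affine points: 2. Add the point at infinity: total = 3.

#E(F_5) = 3


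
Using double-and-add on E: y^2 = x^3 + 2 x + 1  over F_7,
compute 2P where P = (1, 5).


k = 2 = 10_2 (binary, LSB first: 01)
Double-and-add from P = (1, 5):
  bit 0 = 0: acc unchanged = O
  bit 1 = 1: acc = O + (0, 6) = (0, 6)

2P = (0, 6)


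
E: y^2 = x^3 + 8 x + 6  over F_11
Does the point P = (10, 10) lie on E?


Check whether y^2 = x^3 + 8 x + 6 (mod 11) for (x, y) = (10, 10).
LHS: y^2 = 10^2 mod 11 = 1
RHS: x^3 + 8 x + 6 = 10^3 + 8*10 + 6 mod 11 = 8
LHS != RHS

No, not on the curve


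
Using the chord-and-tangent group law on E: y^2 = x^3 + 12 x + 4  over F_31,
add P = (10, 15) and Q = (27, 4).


P != Q, so use the chord formula.
s = (y2 - y1) / (x2 - x1) = (20) / (17) mod 31 = 3
x3 = s^2 - x1 - x2 mod 31 = 3^2 - 10 - 27 = 3
y3 = s (x1 - x3) - y1 mod 31 = 3 * (10 - 3) - 15 = 6

P + Q = (3, 6)


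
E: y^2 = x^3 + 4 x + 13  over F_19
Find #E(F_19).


For each x in F_19, count y with y^2 = x^3 + 4 x + 13 mod 19:
  x = 4: RHS = 17, y in [6, 13]  -> 2 point(s)
  x = 5: RHS = 6, y in [5, 14]  -> 2 point(s)
  x = 6: RHS = 6, y in [5, 14]  -> 2 point(s)
  x = 7: RHS = 4, y in [2, 17]  -> 2 point(s)
  x = 8: RHS = 6, y in [5, 14]  -> 2 point(s)
  x = 11: RHS = 1, y in [1, 18]  -> 2 point(s)
  x = 13: RHS = 1, y in [1, 18]  -> 2 point(s)
  x = 14: RHS = 1, y in [1, 18]  -> 2 point(s)
  x = 15: RHS = 9, y in [3, 16]  -> 2 point(s)
  x = 17: RHS = 16, y in [4, 15]  -> 2 point(s)
Affine points: 20. Add the point at infinity: total = 21.

#E(F_19) = 21


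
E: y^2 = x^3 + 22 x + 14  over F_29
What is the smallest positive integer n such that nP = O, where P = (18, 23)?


Compute successive multiples of P until we hit O:
  1P = (18, 23)
  2P = (16, 24)
  3P = (17, 20)
  4P = (3, 22)
  5P = (12, 18)
  6P = (15, 23)
  7P = (25, 6)
  8P = (28, 22)
  ... (continuing to 27P)
  27P = O

ord(P) = 27


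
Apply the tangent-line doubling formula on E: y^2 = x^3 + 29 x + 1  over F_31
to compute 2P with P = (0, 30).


Doubling: s = (3 x1^2 + a) / (2 y1)
s = (3*0^2 + 29) / (2*30) mod 31 = 1
x3 = s^2 - 2 x1 mod 31 = 1^2 - 2*0 = 1
y3 = s (x1 - x3) - y1 mod 31 = 1 * (0 - 1) - 30 = 0

2P = (1, 0)


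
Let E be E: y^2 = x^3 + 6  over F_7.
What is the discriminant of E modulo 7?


4 a^3 + 27 b^2 = 4*0^3 + 27*6^2 = 0 + 972 = 972
Delta = -16 * (972) = -15552
Delta mod 7 = 2

Delta = 2 (mod 7)


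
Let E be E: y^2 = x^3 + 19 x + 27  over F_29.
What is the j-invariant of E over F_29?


Delta = -16(4 a^3 + 27 b^2) mod 29 = 9
-1728 * (4 a)^3 = -1728 * (4*19)^3 mod 29 = 7
j = 7 * 9^(-1) mod 29 = 4

j = 4 (mod 29)


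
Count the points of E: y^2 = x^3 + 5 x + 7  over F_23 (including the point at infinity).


For each x in F_23, count y with y^2 = x^3 + 5 x + 7 mod 23:
  x = 1: RHS = 13, y in [6, 17]  -> 2 point(s)
  x = 2: RHS = 2, y in [5, 18]  -> 2 point(s)
  x = 3: RHS = 3, y in [7, 16]  -> 2 point(s)
  x = 6: RHS = 0, y in [0]  -> 1 point(s)
  x = 11: RHS = 13, y in [6, 17]  -> 2 point(s)
  x = 12: RHS = 1, y in [1, 22]  -> 2 point(s)
  x = 18: RHS = 18, y in [8, 15]  -> 2 point(s)
  x = 21: RHS = 12, y in [9, 14]  -> 2 point(s)
  x = 22: RHS = 1, y in [1, 22]  -> 2 point(s)
Affine points: 17. Add the point at infinity: total = 18.

#E(F_23) = 18


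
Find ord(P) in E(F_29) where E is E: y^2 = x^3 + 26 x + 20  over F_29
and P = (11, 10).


Compute successive multiples of P until we hit O:
  1P = (11, 10)
  2P = (12, 1)
  3P = (0, 7)
  4P = (14, 5)
  5P = (10, 27)
  6P = (7, 9)
  7P = (2, 14)
  8P = (23, 5)
  ... (continuing to 25P)
  25P = O

ord(P) = 25


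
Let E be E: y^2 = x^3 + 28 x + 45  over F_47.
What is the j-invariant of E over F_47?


Delta = -16(4 a^3 + 27 b^2) mod 47 = 7
-1728 * (4 a)^3 = -1728 * (4*28)^3 mod 47 = 44
j = 44 * 7^(-1) mod 47 = 13

j = 13 (mod 47)


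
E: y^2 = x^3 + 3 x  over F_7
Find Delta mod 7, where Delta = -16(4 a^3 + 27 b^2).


4 a^3 + 27 b^2 = 4*3^3 + 27*0^2 = 108 + 0 = 108
Delta = -16 * (108) = -1728
Delta mod 7 = 1

Delta = 1 (mod 7)


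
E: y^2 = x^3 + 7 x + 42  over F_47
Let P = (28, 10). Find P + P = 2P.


Doubling: s = (3 x1^2 + a) / (2 y1)
s = (3*28^2 + 7) / (2*10) mod 47 = 31
x3 = s^2 - 2 x1 mod 47 = 31^2 - 2*28 = 12
y3 = s (x1 - x3) - y1 mod 47 = 31 * (28 - 12) - 10 = 16

2P = (12, 16)


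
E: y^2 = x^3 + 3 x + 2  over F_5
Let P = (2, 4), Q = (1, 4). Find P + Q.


P != Q, so use the chord formula.
s = (y2 - y1) / (x2 - x1) = (0) / (4) mod 5 = 0
x3 = s^2 - x1 - x2 mod 5 = 0^2 - 2 - 1 = 2
y3 = s (x1 - x3) - y1 mod 5 = 0 * (2 - 2) - 4 = 1

P + Q = (2, 1)


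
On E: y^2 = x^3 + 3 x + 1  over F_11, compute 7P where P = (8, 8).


k = 7 = 111_2 (binary, LSB first: 111)
Double-and-add from P = (8, 8):
  bit 0 = 1: acc = O + (8, 8) = (8, 8)
  bit 1 = 1: acc = (8, 8) + (9, 8) = (5, 3)
  bit 2 = 1: acc = (5, 3) + (2, 2) = (9, 3)

7P = (9, 3)


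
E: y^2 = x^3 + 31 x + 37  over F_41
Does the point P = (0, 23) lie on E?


Check whether y^2 = x^3 + 31 x + 37 (mod 41) for (x, y) = (0, 23).
LHS: y^2 = 23^2 mod 41 = 37
RHS: x^3 + 31 x + 37 = 0^3 + 31*0 + 37 mod 41 = 37
LHS = RHS

Yes, on the curve


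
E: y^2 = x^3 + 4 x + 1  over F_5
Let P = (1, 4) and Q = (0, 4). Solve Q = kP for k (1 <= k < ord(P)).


Enumerate multiples of P until we hit Q = (0, 4):
  1P = (1, 4)
  2P = (4, 4)
  3P = (0, 1)
  4P = (3, 0)
  5P = (0, 4)
Match found at i = 5.

k = 5


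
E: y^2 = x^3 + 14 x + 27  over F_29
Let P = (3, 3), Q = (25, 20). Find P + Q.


P != Q, so use the chord formula.
s = (y2 - y1) / (x2 - x1) = (17) / (22) mod 29 = 10
x3 = s^2 - x1 - x2 mod 29 = 10^2 - 3 - 25 = 14
y3 = s (x1 - x3) - y1 mod 29 = 10 * (3 - 14) - 3 = 3

P + Q = (14, 3)


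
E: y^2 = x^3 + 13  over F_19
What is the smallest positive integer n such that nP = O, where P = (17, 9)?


Compute successive multiples of P until we hit O:
  1P = (17, 9)
  2P = (15, 5)
  3P = (10, 5)
  4P = (9, 1)
  5P = (13, 14)
  6P = (6, 1)
  7P = (16, 9)
  8P = (5, 10)
  ... (continuing to 19P)
  19P = O

ord(P) = 19


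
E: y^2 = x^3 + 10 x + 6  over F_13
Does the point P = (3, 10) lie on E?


Check whether y^2 = x^3 + 10 x + 6 (mod 13) for (x, y) = (3, 10).
LHS: y^2 = 10^2 mod 13 = 9
RHS: x^3 + 10 x + 6 = 3^3 + 10*3 + 6 mod 13 = 11
LHS != RHS

No, not on the curve


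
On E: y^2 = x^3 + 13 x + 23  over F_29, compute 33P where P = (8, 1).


k = 33 = 100001_2 (binary, LSB first: 100001)
Double-and-add from P = (8, 1):
  bit 0 = 1: acc = O + (8, 1) = (8, 1)
  bit 1 = 0: acc unchanged = (8, 1)
  bit 2 = 0: acc unchanged = (8, 1)
  bit 3 = 0: acc unchanged = (8, 1)
  bit 4 = 0: acc unchanged = (8, 1)
  bit 5 = 1: acc = (8, 1) + (19, 13) = (25, 20)

33P = (25, 20)


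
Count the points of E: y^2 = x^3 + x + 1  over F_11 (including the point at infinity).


For each x in F_11, count y with y^2 = x^3 + 1 x + 1 mod 11:
  x = 0: RHS = 1, y in [1, 10]  -> 2 point(s)
  x = 1: RHS = 3, y in [5, 6]  -> 2 point(s)
  x = 2: RHS = 0, y in [0]  -> 1 point(s)
  x = 3: RHS = 9, y in [3, 8]  -> 2 point(s)
  x = 4: RHS = 3, y in [5, 6]  -> 2 point(s)
  x = 6: RHS = 3, y in [5, 6]  -> 2 point(s)
  x = 8: RHS = 4, y in [2, 9]  -> 2 point(s)
Affine points: 13. Add the point at infinity: total = 14.

#E(F_11) = 14


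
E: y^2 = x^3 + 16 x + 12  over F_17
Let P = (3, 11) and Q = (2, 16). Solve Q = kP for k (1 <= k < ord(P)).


Enumerate multiples of P until we hit Q = (2, 16):
  1P = (3, 11)
  2P = (2, 1)
  3P = (10, 4)
  4P = (5, 8)
  5P = (7, 12)
  6P = (6, 1)
  7P = (4, 15)
  8P = (9, 16)
  9P = (9, 1)
  10P = (4, 2)
  11P = (6, 16)
  12P = (7, 5)
  13P = (5, 9)
  14P = (10, 13)
  15P = (2, 16)
Match found at i = 15.

k = 15


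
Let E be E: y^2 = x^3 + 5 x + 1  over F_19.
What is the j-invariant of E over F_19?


Delta = -16(4 a^3 + 27 b^2) mod 19 = 4
-1728 * (4 a)^3 = -1728 * (4*5)^3 mod 19 = 1
j = 1 * 4^(-1) mod 19 = 5

j = 5 (mod 19)


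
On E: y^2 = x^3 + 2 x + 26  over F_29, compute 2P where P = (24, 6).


Doubling: s = (3 x1^2 + a) / (2 y1)
s = (3*24^2 + 2) / (2*6) mod 29 = 4
x3 = s^2 - 2 x1 mod 29 = 4^2 - 2*24 = 26
y3 = s (x1 - x3) - y1 mod 29 = 4 * (24 - 26) - 6 = 15

2P = (26, 15)


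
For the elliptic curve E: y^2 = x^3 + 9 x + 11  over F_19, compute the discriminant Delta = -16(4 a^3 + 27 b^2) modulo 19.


4 a^3 + 27 b^2 = 4*9^3 + 27*11^2 = 2916 + 3267 = 6183
Delta = -16 * (6183) = -98928
Delta mod 19 = 5

Delta = 5 (mod 19)


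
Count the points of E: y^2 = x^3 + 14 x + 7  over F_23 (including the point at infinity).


For each x in F_23, count y with y^2 = x^3 + 14 x + 7 mod 23:
  x = 4: RHS = 12, y in [9, 14]  -> 2 point(s)
  x = 5: RHS = 18, y in [8, 15]  -> 2 point(s)
  x = 6: RHS = 8, y in [10, 13]  -> 2 point(s)
  x = 14: RHS = 3, y in [7, 16]  -> 2 point(s)
  x = 15: RHS = 4, y in [2, 21]  -> 2 point(s)
  x = 16: RHS = 3, y in [7, 16]  -> 2 point(s)
  x = 17: RHS = 6, y in [11, 12]  -> 2 point(s)
  x = 19: RHS = 2, y in [5, 18]  -> 2 point(s)
Affine points: 16. Add the point at infinity: total = 17.

#E(F_23) = 17


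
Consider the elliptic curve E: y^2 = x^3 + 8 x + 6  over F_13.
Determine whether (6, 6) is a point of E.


Check whether y^2 = x^3 + 8 x + 6 (mod 13) for (x, y) = (6, 6).
LHS: y^2 = 6^2 mod 13 = 10
RHS: x^3 + 8 x + 6 = 6^3 + 8*6 + 6 mod 13 = 10
LHS = RHS

Yes, on the curve


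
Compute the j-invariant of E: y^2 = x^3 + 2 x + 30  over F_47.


Delta = -16(4 a^3 + 27 b^2) mod 47 = 36
-1728 * (4 a)^3 = -1728 * (4*2)^3 mod 47 = 39
j = 39 * 36^(-1) mod 47 = 5

j = 5 (mod 47)


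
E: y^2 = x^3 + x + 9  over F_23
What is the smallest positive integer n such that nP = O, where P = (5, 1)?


Compute successive multiples of P until we hit O:
  1P = (5, 1)
  2P = (8, 0)
  3P = (5, 22)
  4P = O

ord(P) = 4


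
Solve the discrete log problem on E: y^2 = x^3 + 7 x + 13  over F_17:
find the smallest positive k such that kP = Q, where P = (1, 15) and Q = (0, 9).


Enumerate multiples of P until we hit Q = (0, 9):
  1P = (1, 15)
  2P = (0, 8)
  3P = (14, 13)
  4P = (15, 12)
  5P = (2, 1)
  6P = (6, 4)
  7P = (6, 13)
  8P = (2, 16)
  9P = (15, 5)
  10P = (14, 4)
  11P = (0, 9)
Match found at i = 11.

k = 11


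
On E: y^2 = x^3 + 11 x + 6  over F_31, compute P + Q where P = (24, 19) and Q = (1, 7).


P != Q, so use the chord formula.
s = (y2 - y1) / (x2 - x1) = (19) / (8) mod 31 = 14
x3 = s^2 - x1 - x2 mod 31 = 14^2 - 24 - 1 = 16
y3 = s (x1 - x3) - y1 mod 31 = 14 * (24 - 16) - 19 = 0

P + Q = (16, 0)


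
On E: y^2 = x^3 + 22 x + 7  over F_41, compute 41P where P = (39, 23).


k = 41 = 101001_2 (binary, LSB first: 100101)
Double-and-add from P = (39, 23):
  bit 0 = 1: acc = O + (39, 23) = (39, 23)
  bit 1 = 0: acc unchanged = (39, 23)
  bit 2 = 0: acc unchanged = (39, 23)
  bit 3 = 1: acc = (39, 23) + (32, 33) = (3, 31)
  bit 4 = 0: acc unchanged = (3, 31)
  bit 5 = 1: acc = (3, 31) + (5, 18) = (24, 3)

41P = (24, 3)


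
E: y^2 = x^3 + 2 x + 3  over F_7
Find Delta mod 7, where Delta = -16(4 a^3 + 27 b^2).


4 a^3 + 27 b^2 = 4*2^3 + 27*3^2 = 32 + 243 = 275
Delta = -16 * (275) = -4400
Delta mod 7 = 3

Delta = 3 (mod 7)


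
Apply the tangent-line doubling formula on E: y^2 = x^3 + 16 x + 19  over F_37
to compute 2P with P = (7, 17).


Doubling: s = (3 x1^2 + a) / (2 y1)
s = (3*7^2 + 16) / (2*17) mod 37 = 32
x3 = s^2 - 2 x1 mod 37 = 32^2 - 2*7 = 11
y3 = s (x1 - x3) - y1 mod 37 = 32 * (7 - 11) - 17 = 3

2P = (11, 3)


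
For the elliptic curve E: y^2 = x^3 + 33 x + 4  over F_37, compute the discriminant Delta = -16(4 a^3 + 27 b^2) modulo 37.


4 a^3 + 27 b^2 = 4*33^3 + 27*4^2 = 143748 + 432 = 144180
Delta = -16 * (144180) = -2306880
Delta mod 37 = 33

Delta = 33 (mod 37)


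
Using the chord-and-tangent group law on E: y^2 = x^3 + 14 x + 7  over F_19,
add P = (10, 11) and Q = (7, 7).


P != Q, so use the chord formula.
s = (y2 - y1) / (x2 - x1) = (15) / (16) mod 19 = 14
x3 = s^2 - x1 - x2 mod 19 = 14^2 - 10 - 7 = 8
y3 = s (x1 - x3) - y1 mod 19 = 14 * (10 - 8) - 11 = 17

P + Q = (8, 17)


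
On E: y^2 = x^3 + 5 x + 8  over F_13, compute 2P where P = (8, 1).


Doubling: s = (3 x1^2 + a) / (2 y1)
s = (3*8^2 + 5) / (2*1) mod 13 = 1
x3 = s^2 - 2 x1 mod 13 = 1^2 - 2*8 = 11
y3 = s (x1 - x3) - y1 mod 13 = 1 * (8 - 11) - 1 = 9

2P = (11, 9)


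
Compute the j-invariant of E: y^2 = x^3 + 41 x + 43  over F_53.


Delta = -16(4 a^3 + 27 b^2) mod 53 = 29
-1728 * (4 a)^3 = -1728 * (4*41)^3 mod 53 = 28
j = 28 * 29^(-1) mod 53 = 43

j = 43 (mod 53)


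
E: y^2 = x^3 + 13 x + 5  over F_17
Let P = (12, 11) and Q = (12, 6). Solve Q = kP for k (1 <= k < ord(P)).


Enumerate multiples of P until we hit Q = (12, 6):
  1P = (12, 11)
  2P = (9, 1)
  3P = (9, 16)
  4P = (12, 6)
Match found at i = 4.

k = 4


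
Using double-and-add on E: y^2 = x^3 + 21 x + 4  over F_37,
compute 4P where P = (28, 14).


k = 4 = 100_2 (binary, LSB first: 001)
Double-and-add from P = (28, 14):
  bit 0 = 0: acc unchanged = O
  bit 1 = 0: acc unchanged = O
  bit 2 = 1: acc = O + (16, 12) = (16, 12)

4P = (16, 12)


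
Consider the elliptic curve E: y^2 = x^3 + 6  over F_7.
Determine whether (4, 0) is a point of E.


Check whether y^2 = x^3 + 0 x + 6 (mod 7) for (x, y) = (4, 0).
LHS: y^2 = 0^2 mod 7 = 0
RHS: x^3 + 0 x + 6 = 4^3 + 0*4 + 6 mod 7 = 0
LHS = RHS

Yes, on the curve


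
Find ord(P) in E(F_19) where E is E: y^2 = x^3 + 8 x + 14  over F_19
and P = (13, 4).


Compute successive multiples of P until we hit O:
  1P = (13, 4)
  2P = (18, 9)
  3P = (8, 1)
  4P = (9, 6)
  5P = (2, 0)
  6P = (9, 13)
  7P = (8, 18)
  8P = (18, 10)
  ... (continuing to 10P)
  10P = O

ord(P) = 10


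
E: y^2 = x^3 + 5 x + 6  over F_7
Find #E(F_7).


For each x in F_7, count y with y^2 = x^3 + 5 x + 6 mod 7:
  x = 5: RHS = 2, y in [3, 4]  -> 2 point(s)
  x = 6: RHS = 0, y in [0]  -> 1 point(s)
Affine points: 3. Add the point at infinity: total = 4.

#E(F_7) = 4


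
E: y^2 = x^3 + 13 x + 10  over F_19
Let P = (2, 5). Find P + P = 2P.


Doubling: s = (3 x1^2 + a) / (2 y1)
s = (3*2^2 + 13) / (2*5) mod 19 = 12
x3 = s^2 - 2 x1 mod 19 = 12^2 - 2*2 = 7
y3 = s (x1 - x3) - y1 mod 19 = 12 * (2 - 7) - 5 = 11

2P = (7, 11)


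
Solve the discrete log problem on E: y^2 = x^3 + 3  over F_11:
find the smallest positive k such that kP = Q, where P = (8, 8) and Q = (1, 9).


Enumerate multiples of P until we hit Q = (1, 9):
  1P = (8, 8)
  2P = (7, 4)
  3P = (1, 9)
Match found at i = 3.

k = 3


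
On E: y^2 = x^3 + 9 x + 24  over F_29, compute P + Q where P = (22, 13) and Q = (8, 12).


P != Q, so use the chord formula.
s = (y2 - y1) / (x2 - x1) = (28) / (15) mod 29 = 27
x3 = s^2 - x1 - x2 mod 29 = 27^2 - 22 - 8 = 3
y3 = s (x1 - x3) - y1 mod 29 = 27 * (22 - 3) - 13 = 7

P + Q = (3, 7)


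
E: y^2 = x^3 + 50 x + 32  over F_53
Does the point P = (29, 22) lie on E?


Check whether y^2 = x^3 + 50 x + 32 (mod 53) for (x, y) = (29, 22).
LHS: y^2 = 22^2 mod 53 = 7
RHS: x^3 + 50 x + 32 = 29^3 + 50*29 + 32 mod 53 = 7
LHS = RHS

Yes, on the curve


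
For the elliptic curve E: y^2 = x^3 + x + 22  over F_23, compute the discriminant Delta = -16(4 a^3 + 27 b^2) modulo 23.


4 a^3 + 27 b^2 = 4*1^3 + 27*22^2 = 4 + 13068 = 13072
Delta = -16 * (13072) = -209152
Delta mod 23 = 10

Delta = 10 (mod 23)


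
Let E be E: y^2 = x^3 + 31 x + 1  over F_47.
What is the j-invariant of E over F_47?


Delta = -16(4 a^3 + 27 b^2) mod 47 = 16
-1728 * (4 a)^3 = -1728 * (4*31)^3 mod 47 = 7
j = 7 * 16^(-1) mod 47 = 21

j = 21 (mod 47)


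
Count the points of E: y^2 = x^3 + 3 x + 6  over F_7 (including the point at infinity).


For each x in F_7, count y with y^2 = x^3 + 3 x + 6 mod 7:
  x = 3: RHS = 0, y in [0]  -> 1 point(s)
  x = 6: RHS = 2, y in [3, 4]  -> 2 point(s)
Affine points: 3. Add the point at infinity: total = 4.

#E(F_7) = 4


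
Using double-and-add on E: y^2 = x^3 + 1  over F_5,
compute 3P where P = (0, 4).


k = 3 = 11_2 (binary, LSB first: 11)
Double-and-add from P = (0, 4):
  bit 0 = 1: acc = O + (0, 4) = (0, 4)
  bit 1 = 1: acc = (0, 4) + (0, 1) = O

3P = O


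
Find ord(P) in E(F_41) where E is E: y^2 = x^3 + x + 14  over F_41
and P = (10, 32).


Compute successive multiples of P until we hit O:
  1P = (10, 32)
  2P = (13, 25)
  3P = (28, 10)
  4P = (5, 12)
  5P = (1, 4)
  6P = (25, 17)
  7P = (7, 6)
  8P = (8, 40)
  ... (continuing to 44P)
  44P = O

ord(P) = 44


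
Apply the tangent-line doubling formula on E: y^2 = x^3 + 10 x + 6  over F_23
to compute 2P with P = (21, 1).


Doubling: s = (3 x1^2 + a) / (2 y1)
s = (3*21^2 + 10) / (2*1) mod 23 = 11
x3 = s^2 - 2 x1 mod 23 = 11^2 - 2*21 = 10
y3 = s (x1 - x3) - y1 mod 23 = 11 * (21 - 10) - 1 = 5

2P = (10, 5)


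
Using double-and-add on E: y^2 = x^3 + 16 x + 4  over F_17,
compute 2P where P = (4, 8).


k = 2 = 10_2 (binary, LSB first: 01)
Double-and-add from P = (4, 8):
  bit 0 = 0: acc unchanged = O
  bit 1 = 1: acc = O + (8, 10) = (8, 10)

2P = (8, 10)


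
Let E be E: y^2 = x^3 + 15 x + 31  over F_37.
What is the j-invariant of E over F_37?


Delta = -16(4 a^3 + 27 b^2) mod 37 = 31
-1728 * (4 a)^3 = -1728 * (4*15)^3 mod 37 = 8
j = 8 * 31^(-1) mod 37 = 11

j = 11 (mod 37)


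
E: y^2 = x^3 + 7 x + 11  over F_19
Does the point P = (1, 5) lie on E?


Check whether y^2 = x^3 + 7 x + 11 (mod 19) for (x, y) = (1, 5).
LHS: y^2 = 5^2 mod 19 = 6
RHS: x^3 + 7 x + 11 = 1^3 + 7*1 + 11 mod 19 = 0
LHS != RHS

No, not on the curve


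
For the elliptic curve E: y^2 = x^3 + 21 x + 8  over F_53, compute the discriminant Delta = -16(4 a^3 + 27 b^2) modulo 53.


4 a^3 + 27 b^2 = 4*21^3 + 27*8^2 = 37044 + 1728 = 38772
Delta = -16 * (38772) = -620352
Delta mod 53 = 13

Delta = 13 (mod 53)


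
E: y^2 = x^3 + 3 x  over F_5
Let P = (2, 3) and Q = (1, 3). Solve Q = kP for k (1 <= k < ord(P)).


Enumerate multiples of P until we hit Q = (1, 3):
  1P = (2, 3)
  2P = (1, 2)
  3P = (3, 1)
  4P = (4, 1)
  5P = (0, 0)
  6P = (4, 4)
  7P = (3, 4)
  8P = (1, 3)
Match found at i = 8.

k = 8


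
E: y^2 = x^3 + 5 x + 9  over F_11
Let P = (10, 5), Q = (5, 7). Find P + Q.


P != Q, so use the chord formula.
s = (y2 - y1) / (x2 - x1) = (2) / (6) mod 11 = 4
x3 = s^2 - x1 - x2 mod 11 = 4^2 - 10 - 5 = 1
y3 = s (x1 - x3) - y1 mod 11 = 4 * (10 - 1) - 5 = 9

P + Q = (1, 9)


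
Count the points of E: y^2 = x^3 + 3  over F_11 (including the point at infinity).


For each x in F_11, count y with y^2 = x^3 + 0 x + 3 mod 11:
  x = 0: RHS = 3, y in [5, 6]  -> 2 point(s)
  x = 1: RHS = 4, y in [2, 9]  -> 2 point(s)
  x = 2: RHS = 0, y in [0]  -> 1 point(s)
  x = 4: RHS = 1, y in [1, 10]  -> 2 point(s)
  x = 7: RHS = 5, y in [4, 7]  -> 2 point(s)
  x = 8: RHS = 9, y in [3, 8]  -> 2 point(s)
Affine points: 11. Add the point at infinity: total = 12.

#E(F_11) = 12


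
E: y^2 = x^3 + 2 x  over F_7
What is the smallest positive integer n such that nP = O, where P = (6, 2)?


Compute successive multiples of P until we hit O:
  1P = (6, 2)
  2P = (4, 4)
  3P = (5, 4)
  4P = (0, 0)
  5P = (5, 3)
  6P = (4, 3)
  7P = (6, 5)
  8P = O

ord(P) = 8


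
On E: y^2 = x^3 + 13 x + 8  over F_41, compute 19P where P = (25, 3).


k = 19 = 10011_2 (binary, LSB first: 11001)
Double-and-add from P = (25, 3):
  bit 0 = 1: acc = O + (25, 3) = (25, 3)
  bit 1 = 1: acc = (25, 3) + (23, 25) = (32, 33)
  bit 2 = 0: acc unchanged = (32, 33)
  bit 3 = 0: acc unchanged = (32, 33)
  bit 4 = 1: acc = (32, 33) + (7, 14) = (34, 36)

19P = (34, 36)


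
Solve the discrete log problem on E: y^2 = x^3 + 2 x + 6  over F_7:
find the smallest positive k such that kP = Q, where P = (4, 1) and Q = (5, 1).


Enumerate multiples of P until we hit Q = (5, 1):
  1P = (4, 1)
  2P = (1, 4)
  3P = (3, 5)
  4P = (2, 5)
  5P = (5, 1)
Match found at i = 5.

k = 5


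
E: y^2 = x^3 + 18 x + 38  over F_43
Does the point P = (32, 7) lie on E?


Check whether y^2 = x^3 + 18 x + 38 (mod 43) for (x, y) = (32, 7).
LHS: y^2 = 7^2 mod 43 = 6
RHS: x^3 + 18 x + 38 = 32^3 + 18*32 + 38 mod 43 = 14
LHS != RHS

No, not on the curve


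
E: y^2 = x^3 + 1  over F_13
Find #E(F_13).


For each x in F_13, count y with y^2 = x^3 + 0 x + 1 mod 13:
  x = 0: RHS = 1, y in [1, 12]  -> 2 point(s)
  x = 2: RHS = 9, y in [3, 10]  -> 2 point(s)
  x = 4: RHS = 0, y in [0]  -> 1 point(s)
  x = 5: RHS = 9, y in [3, 10]  -> 2 point(s)
  x = 6: RHS = 9, y in [3, 10]  -> 2 point(s)
  x = 10: RHS = 0, y in [0]  -> 1 point(s)
  x = 12: RHS = 0, y in [0]  -> 1 point(s)
Affine points: 11. Add the point at infinity: total = 12.

#E(F_13) = 12


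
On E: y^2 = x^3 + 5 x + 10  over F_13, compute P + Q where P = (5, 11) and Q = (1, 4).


P != Q, so use the chord formula.
s = (y2 - y1) / (x2 - x1) = (6) / (9) mod 13 = 5
x3 = s^2 - x1 - x2 mod 13 = 5^2 - 5 - 1 = 6
y3 = s (x1 - x3) - y1 mod 13 = 5 * (5 - 6) - 11 = 10

P + Q = (6, 10)


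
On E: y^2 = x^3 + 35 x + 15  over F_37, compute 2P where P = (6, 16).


Doubling: s = (3 x1^2 + a) / (2 y1)
s = (3*6^2 + 35) / (2*16) mod 37 = 1
x3 = s^2 - 2 x1 mod 37 = 1^2 - 2*6 = 26
y3 = s (x1 - x3) - y1 mod 37 = 1 * (6 - 26) - 16 = 1

2P = (26, 1)


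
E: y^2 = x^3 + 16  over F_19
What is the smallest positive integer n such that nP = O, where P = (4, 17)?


Compute successive multiples of P until we hit O:
  1P = (4, 17)
  2P = (3, 9)
  3P = (0, 15)
  4P = (1, 13)
  5P = (1, 6)
  6P = (0, 4)
  7P = (3, 10)
  8P = (4, 2)
  ... (continuing to 9P)
  9P = O

ord(P) = 9


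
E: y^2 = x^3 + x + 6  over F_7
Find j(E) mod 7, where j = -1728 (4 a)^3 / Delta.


Delta = -16(4 a^3 + 27 b^2) mod 7 = 1
-1728 * (4 a)^3 = -1728 * (4*1)^3 mod 7 = 1
j = 1 * 1^(-1) mod 7 = 1

j = 1 (mod 7)


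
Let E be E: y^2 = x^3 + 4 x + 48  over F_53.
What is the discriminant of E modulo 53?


4 a^3 + 27 b^2 = 4*4^3 + 27*48^2 = 256 + 62208 = 62464
Delta = -16 * (62464) = -999424
Delta mod 53 = 50

Delta = 50 (mod 53)


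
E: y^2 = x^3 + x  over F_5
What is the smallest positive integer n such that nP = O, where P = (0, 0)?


Compute successive multiples of P until we hit O:
  1P = (0, 0)
  2P = O

ord(P) = 2


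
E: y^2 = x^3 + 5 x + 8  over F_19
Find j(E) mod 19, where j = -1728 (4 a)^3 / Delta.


Delta = -16(4 a^3 + 27 b^2) mod 19 = 15
-1728 * (4 a)^3 = -1728 * (4*5)^3 mod 19 = 1
j = 1 * 15^(-1) mod 19 = 14

j = 14 (mod 19)


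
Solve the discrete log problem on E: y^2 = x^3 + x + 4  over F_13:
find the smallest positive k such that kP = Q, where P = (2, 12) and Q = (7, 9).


Enumerate multiples of P until we hit Q = (7, 9):
  1P = (2, 12)
  2P = (9, 1)
  3P = (5, 2)
  4P = (7, 9)
Match found at i = 4.

k = 4


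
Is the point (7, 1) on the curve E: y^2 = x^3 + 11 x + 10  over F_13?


Check whether y^2 = x^3 + 11 x + 10 (mod 13) for (x, y) = (7, 1).
LHS: y^2 = 1^2 mod 13 = 1
RHS: x^3 + 11 x + 10 = 7^3 + 11*7 + 10 mod 13 = 1
LHS = RHS

Yes, on the curve


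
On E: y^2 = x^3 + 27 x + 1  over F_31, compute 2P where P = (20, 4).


Doubling: s = (3 x1^2 + a) / (2 y1)
s = (3*20^2 + 27) / (2*4) mod 31 = 10
x3 = s^2 - 2 x1 mod 31 = 10^2 - 2*20 = 29
y3 = s (x1 - x3) - y1 mod 31 = 10 * (20 - 29) - 4 = 30

2P = (29, 30)


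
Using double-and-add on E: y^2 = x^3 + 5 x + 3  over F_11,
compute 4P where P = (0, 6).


k = 4 = 100_2 (binary, LSB first: 001)
Double-and-add from P = (0, 6):
  bit 0 = 0: acc unchanged = O
  bit 1 = 0: acc unchanged = O
  bit 2 = 1: acc = O + (8, 7) = (8, 7)

4P = (8, 7)


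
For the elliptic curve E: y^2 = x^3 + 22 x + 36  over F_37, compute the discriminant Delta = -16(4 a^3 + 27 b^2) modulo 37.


4 a^3 + 27 b^2 = 4*22^3 + 27*36^2 = 42592 + 34992 = 77584
Delta = -16 * (77584) = -1241344
Delta mod 37 = 6

Delta = 6 (mod 37)


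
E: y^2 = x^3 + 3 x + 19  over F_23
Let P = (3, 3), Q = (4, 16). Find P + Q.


P != Q, so use the chord formula.
s = (y2 - y1) / (x2 - x1) = (13) / (1) mod 23 = 13
x3 = s^2 - x1 - x2 mod 23 = 13^2 - 3 - 4 = 1
y3 = s (x1 - x3) - y1 mod 23 = 13 * (3 - 1) - 3 = 0

P + Q = (1, 0)


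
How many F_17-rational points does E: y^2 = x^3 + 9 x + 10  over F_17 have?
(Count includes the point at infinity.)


For each x in F_17, count y with y^2 = x^3 + 9 x + 10 mod 17:
  x = 2: RHS = 2, y in [6, 11]  -> 2 point(s)
  x = 3: RHS = 13, y in [8, 9]  -> 2 point(s)
  x = 4: RHS = 8, y in [5, 12]  -> 2 point(s)
  x = 6: RHS = 8, y in [5, 12]  -> 2 point(s)
  x = 7: RHS = 8, y in [5, 12]  -> 2 point(s)
  x = 8: RHS = 16, y in [4, 13]  -> 2 point(s)
  x = 9: RHS = 4, y in [2, 15]  -> 2 point(s)
  x = 15: RHS = 1, y in [1, 16]  -> 2 point(s)
  x = 16: RHS = 0, y in [0]  -> 1 point(s)
Affine points: 17. Add the point at infinity: total = 18.

#E(F_17) = 18


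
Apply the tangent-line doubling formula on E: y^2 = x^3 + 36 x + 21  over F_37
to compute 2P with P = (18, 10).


Doubling: s = (3 x1^2 + a) / (2 y1)
s = (3*18^2 + 36) / (2*10) mod 37 = 6
x3 = s^2 - 2 x1 mod 37 = 6^2 - 2*18 = 0
y3 = s (x1 - x3) - y1 mod 37 = 6 * (18 - 0) - 10 = 24

2P = (0, 24)


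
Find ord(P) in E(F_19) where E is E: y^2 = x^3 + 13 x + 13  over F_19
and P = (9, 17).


Compute successive multiples of P until we hit O:
  1P = (9, 17)
  2P = (12, 4)
  3P = (2, 16)
  4P = (15, 12)
  5P = (11, 10)
  6P = (16, 17)
  7P = (13, 2)
  8P = (17, 13)
  ... (continuing to 17P)
  17P = O

ord(P) = 17


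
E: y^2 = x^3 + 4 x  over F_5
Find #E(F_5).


For each x in F_5, count y with y^2 = x^3 + 4 x + 0 mod 5:
  x = 0: RHS = 0, y in [0]  -> 1 point(s)
  x = 1: RHS = 0, y in [0]  -> 1 point(s)
  x = 2: RHS = 1, y in [1, 4]  -> 2 point(s)
  x = 3: RHS = 4, y in [2, 3]  -> 2 point(s)
  x = 4: RHS = 0, y in [0]  -> 1 point(s)
Affine points: 7. Add the point at infinity: total = 8.

#E(F_5) = 8


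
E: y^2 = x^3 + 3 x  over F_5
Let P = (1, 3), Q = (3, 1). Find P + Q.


P != Q, so use the chord formula.
s = (y2 - y1) / (x2 - x1) = (3) / (2) mod 5 = 4
x3 = s^2 - x1 - x2 mod 5 = 4^2 - 1 - 3 = 2
y3 = s (x1 - x3) - y1 mod 5 = 4 * (1 - 2) - 3 = 3

P + Q = (2, 3)


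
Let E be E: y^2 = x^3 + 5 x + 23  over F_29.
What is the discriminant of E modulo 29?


4 a^3 + 27 b^2 = 4*5^3 + 27*23^2 = 500 + 14283 = 14783
Delta = -16 * (14783) = -236528
Delta mod 29 = 25

Delta = 25 (mod 29)


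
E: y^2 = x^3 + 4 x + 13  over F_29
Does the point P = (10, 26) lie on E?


Check whether y^2 = x^3 + 4 x + 13 (mod 29) for (x, y) = (10, 26).
LHS: y^2 = 26^2 mod 29 = 9
RHS: x^3 + 4 x + 13 = 10^3 + 4*10 + 13 mod 29 = 9
LHS = RHS

Yes, on the curve


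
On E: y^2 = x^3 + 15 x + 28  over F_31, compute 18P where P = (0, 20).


k = 18 = 10010_2 (binary, LSB first: 01001)
Double-and-add from P = (0, 20):
  bit 0 = 0: acc unchanged = O
  bit 1 = 1: acc = O + (20, 19) = (20, 19)
  bit 2 = 0: acc unchanged = (20, 19)
  bit 3 = 0: acc unchanged = (20, 19)
  bit 4 = 1: acc = (20, 19) + (17, 22) = (26, 18)

18P = (26, 18)


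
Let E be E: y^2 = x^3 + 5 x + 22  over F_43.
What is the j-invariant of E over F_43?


Delta = -16(4 a^3 + 27 b^2) mod 43 = 19
-1728 * (4 a)^3 = -1728 * (4*5)^3 mod 43 = 27
j = 27 * 19^(-1) mod 43 = 15

j = 15 (mod 43)


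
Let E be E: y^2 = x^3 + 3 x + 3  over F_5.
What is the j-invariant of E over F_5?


Delta = -16(4 a^3 + 27 b^2) mod 5 = 4
-1728 * (4 a)^3 = -1728 * (4*3)^3 mod 5 = 1
j = 1 * 4^(-1) mod 5 = 4

j = 4 (mod 5)


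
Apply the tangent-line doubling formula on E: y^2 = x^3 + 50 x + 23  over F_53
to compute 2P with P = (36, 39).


Doubling: s = (3 x1^2 + a) / (2 y1)
s = (3*36^2 + 50) / (2*39) mod 53 = 7
x3 = s^2 - 2 x1 mod 53 = 7^2 - 2*36 = 30
y3 = s (x1 - x3) - y1 mod 53 = 7 * (36 - 30) - 39 = 3

2P = (30, 3)


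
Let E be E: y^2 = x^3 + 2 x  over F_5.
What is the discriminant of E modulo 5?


4 a^3 + 27 b^2 = 4*2^3 + 27*0^2 = 32 + 0 = 32
Delta = -16 * (32) = -512
Delta mod 5 = 3

Delta = 3 (mod 5)


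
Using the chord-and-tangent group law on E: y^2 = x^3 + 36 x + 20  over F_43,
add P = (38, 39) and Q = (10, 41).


P != Q, so use the chord formula.
s = (y2 - y1) / (x2 - x1) = (2) / (15) mod 43 = 3
x3 = s^2 - x1 - x2 mod 43 = 3^2 - 38 - 10 = 4
y3 = s (x1 - x3) - y1 mod 43 = 3 * (38 - 4) - 39 = 20

P + Q = (4, 20)


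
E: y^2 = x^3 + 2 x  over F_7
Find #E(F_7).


For each x in F_7, count y with y^2 = x^3 + 2 x + 0 mod 7:
  x = 0: RHS = 0, y in [0]  -> 1 point(s)
  x = 4: RHS = 2, y in [3, 4]  -> 2 point(s)
  x = 5: RHS = 2, y in [3, 4]  -> 2 point(s)
  x = 6: RHS = 4, y in [2, 5]  -> 2 point(s)
Affine points: 7. Add the point at infinity: total = 8.

#E(F_7) = 8


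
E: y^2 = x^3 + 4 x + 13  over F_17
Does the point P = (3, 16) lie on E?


Check whether y^2 = x^3 + 4 x + 13 (mod 17) for (x, y) = (3, 16).
LHS: y^2 = 16^2 mod 17 = 1
RHS: x^3 + 4 x + 13 = 3^3 + 4*3 + 13 mod 17 = 1
LHS = RHS

Yes, on the curve


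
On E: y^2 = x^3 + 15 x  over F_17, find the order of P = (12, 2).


Compute successive multiples of P until we hit O:
  1P = (12, 2)
  2P = (2, 2)
  3P = (3, 15)
  4P = (15, 8)
  5P = (11, 0)
  6P = (15, 9)
  7P = (3, 2)
  8P = (2, 15)
  ... (continuing to 10P)
  10P = O

ord(P) = 10


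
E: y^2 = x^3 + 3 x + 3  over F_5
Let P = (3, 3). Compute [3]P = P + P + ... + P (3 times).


k = 3 = 11_2 (binary, LSB first: 11)
Double-and-add from P = (3, 3):
  bit 0 = 1: acc = O + (3, 3) = (3, 3)
  bit 1 = 1: acc = (3, 3) + (4, 2) = (4, 3)

3P = (4, 3)


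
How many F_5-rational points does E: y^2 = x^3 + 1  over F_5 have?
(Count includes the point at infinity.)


For each x in F_5, count y with y^2 = x^3 + 0 x + 1 mod 5:
  x = 0: RHS = 1, y in [1, 4]  -> 2 point(s)
  x = 2: RHS = 4, y in [2, 3]  -> 2 point(s)
  x = 4: RHS = 0, y in [0]  -> 1 point(s)
Affine points: 5. Add the point at infinity: total = 6.

#E(F_5) = 6


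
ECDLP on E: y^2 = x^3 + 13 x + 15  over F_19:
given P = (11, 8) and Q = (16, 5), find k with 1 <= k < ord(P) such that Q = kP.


Enumerate multiples of P until we hit Q = (16, 5):
  1P = (11, 8)
  2P = (3, 9)
  3P = (16, 14)
  4P = (17, 0)
  5P = (16, 5)
Match found at i = 5.

k = 5


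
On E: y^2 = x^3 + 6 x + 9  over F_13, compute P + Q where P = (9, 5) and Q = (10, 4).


P != Q, so use the chord formula.
s = (y2 - y1) / (x2 - x1) = (12) / (1) mod 13 = 12
x3 = s^2 - x1 - x2 mod 13 = 12^2 - 9 - 10 = 8
y3 = s (x1 - x3) - y1 mod 13 = 12 * (9 - 8) - 5 = 7

P + Q = (8, 7)


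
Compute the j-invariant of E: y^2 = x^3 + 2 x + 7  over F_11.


Delta = -16(4 a^3 + 27 b^2) mod 11 = 1
-1728 * (4 a)^3 = -1728 * (4*2)^3 mod 11 = 5
j = 5 * 1^(-1) mod 11 = 5

j = 5 (mod 11)


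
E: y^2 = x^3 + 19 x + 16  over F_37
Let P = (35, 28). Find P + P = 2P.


Doubling: s = (3 x1^2 + a) / (2 y1)
s = (3*35^2 + 19) / (2*28) mod 37 = 25
x3 = s^2 - 2 x1 mod 37 = 25^2 - 2*35 = 0
y3 = s (x1 - x3) - y1 mod 37 = 25 * (35 - 0) - 28 = 33

2P = (0, 33)


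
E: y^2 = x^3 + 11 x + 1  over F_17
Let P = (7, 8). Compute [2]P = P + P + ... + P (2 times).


k = 2 = 10_2 (binary, LSB first: 01)
Double-and-add from P = (7, 8):
  bit 0 = 0: acc unchanged = O
  bit 1 = 1: acc = O + (11, 12) = (11, 12)

2P = (11, 12)


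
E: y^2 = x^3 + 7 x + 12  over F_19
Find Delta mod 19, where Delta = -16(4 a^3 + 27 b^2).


4 a^3 + 27 b^2 = 4*7^3 + 27*12^2 = 1372 + 3888 = 5260
Delta = -16 * (5260) = -84160
Delta mod 19 = 10

Delta = 10 (mod 19)


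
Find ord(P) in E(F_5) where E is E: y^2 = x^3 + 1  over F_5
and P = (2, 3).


Compute successive multiples of P until we hit O:
  1P = (2, 3)
  2P = (0, 1)
  3P = (4, 0)
  4P = (0, 4)
  5P = (2, 2)
  6P = O

ord(P) = 6


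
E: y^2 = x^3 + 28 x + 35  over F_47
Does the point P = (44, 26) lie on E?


Check whether y^2 = x^3 + 28 x + 35 (mod 47) for (x, y) = (44, 26).
LHS: y^2 = 26^2 mod 47 = 18
RHS: x^3 + 28 x + 35 = 44^3 + 28*44 + 35 mod 47 = 18
LHS = RHS

Yes, on the curve


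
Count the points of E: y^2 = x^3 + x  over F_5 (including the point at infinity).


For each x in F_5, count y with y^2 = x^3 + 1 x + 0 mod 5:
  x = 0: RHS = 0, y in [0]  -> 1 point(s)
  x = 2: RHS = 0, y in [0]  -> 1 point(s)
  x = 3: RHS = 0, y in [0]  -> 1 point(s)
Affine points: 3. Add the point at infinity: total = 4.

#E(F_5) = 4


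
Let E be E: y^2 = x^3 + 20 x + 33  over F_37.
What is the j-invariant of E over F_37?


Delta = -16(4 a^3 + 27 b^2) mod 37 = 13
-1728 * (4 a)^3 = -1728 * (4*20)^3 mod 37 = 8
j = 8 * 13^(-1) mod 37 = 12

j = 12 (mod 37)
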